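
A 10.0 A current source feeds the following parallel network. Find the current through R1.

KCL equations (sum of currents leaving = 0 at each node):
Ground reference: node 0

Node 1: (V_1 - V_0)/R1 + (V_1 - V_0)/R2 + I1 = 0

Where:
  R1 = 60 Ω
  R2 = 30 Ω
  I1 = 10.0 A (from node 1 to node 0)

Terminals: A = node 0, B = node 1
All resistors sit directly between nodes 0 and 1, so they are in parallel and share one voltage V; the full source current 10 A splits among them.
1/R_par = 1/60 + 1/30 = 0.05 S  =>  R_par = 20 Ω
V = I × R_par = 10 × 20 = 200 V
I_R1 = V/R1 = 200/60 = 3.333 A

Final answer: 3.333 A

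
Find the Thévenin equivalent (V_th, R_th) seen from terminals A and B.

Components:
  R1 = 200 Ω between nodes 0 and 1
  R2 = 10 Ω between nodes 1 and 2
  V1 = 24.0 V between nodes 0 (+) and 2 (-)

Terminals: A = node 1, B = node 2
Step 1 — V_th is the open-circuit voltage V_A - V_B (nothing connected across the terminals).
Nodal analysis, taking node 2 as the 0 V reference.
Source V1 fixes V_0 = 24 V.
KCL at each unknown node (sum of currents leaving = 0; resistances in Ω):
  Node 1: (V_1 - 24)/200 + (V_1 - 0)/10 = 0
Collecting terms: 0.105 × V_1 = 0.12  =>  V_1 = 1.143 V
V_th = V_1 - V_2 = 1.143 - 0 = 1.143 V
Step 2 — R_th: zero the source — replace V1 by a short circuit (node 2 merges into node 0) — and find the resistance seen between A (node 1) and B (node 0).
Reduce the network between node 1 (A) and node 0 (B) by series/parallel combination:
  Rp1 = R1 ‖ R2 (parallel, both between nodes 0 and 1) = 1/(1/200 + 1/10) = 9.524 Ω
R_th = 9.524 Ω

Final answer: V_th = 1.143 V, R_th = 9.524 Ω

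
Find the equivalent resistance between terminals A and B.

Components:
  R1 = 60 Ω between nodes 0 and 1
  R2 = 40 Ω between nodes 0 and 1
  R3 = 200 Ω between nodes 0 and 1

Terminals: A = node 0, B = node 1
Reduce the network between node 0 (A) and node 1 (B) by series/parallel combination:
  Rp1 = R1 ‖ R2 ‖ R3 (parallel, all between nodes 0 and 1) = 1/(1/60 + 1/40 + 1/200) = 21.43 Ω
R_eq = 21.43 Ω

Final answer: 21.43 Ω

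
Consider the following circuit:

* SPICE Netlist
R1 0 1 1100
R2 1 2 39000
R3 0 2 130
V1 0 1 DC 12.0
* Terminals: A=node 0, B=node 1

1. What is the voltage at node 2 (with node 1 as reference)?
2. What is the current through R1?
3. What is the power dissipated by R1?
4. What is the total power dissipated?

Nodal analysis, taking node 1 as the 0 V reference.
Source V1 fixes V_0 = 12 V.
KCL at each unknown node (sum of currents leaving = 0; resistances in Ω):
  Node 2: (V_2 - 0)/39000 + (V_2 - 12)/130 = 0
Collecting terms: 0.007718 × V_2 = 0.09231  =>  V_2 = 11.96 V
Part 1:
  Read off the nodal solution: V_2 = 11.96 V
Part 2:
  I_R1 = (V_0 - V_1)/R1 = (12 - 0)/1100 = 0.01091 A
  Magnitude: I_R1 = 0.01091 A
Part 3:
  I_R1 = (V_0 - V_1)/R1 = (12 - 0)/1100 = 0.01091 A
  P_R1 = I_R1² × R1 = (0.01091)² × 1100 = 0.1309 W
Part 4:
  Power in each resistor, P = (ΔV)²/R:
    P_R1 = (12 - 0)²/1100 = 0.1309 W
    P_R2 = (0 - 11.96)²/39000 = 0.003668 W
    P_R3 = (12 - 11.96)²/130 = 0.00001223 W
  P_total = P_R1 + P_R2 + P_R3 = 0.1346 W

Final answers:
1. V_2 = 11.96 V
2. I_R1 = 0.01091 A
3. P_R1 = 0.1309 W
4. P_total = 0.1346 W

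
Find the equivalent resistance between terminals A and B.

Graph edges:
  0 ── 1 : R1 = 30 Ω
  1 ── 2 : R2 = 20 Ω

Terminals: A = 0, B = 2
Reduce the network between node 0 (A) and node 2 (B) by series/parallel combination:
  Rs1 = R1 + R2 (series, joined only at node 1) = 30 + 20 = 50 Ω
R_eq = 50 Ω

Final answer: 50 Ω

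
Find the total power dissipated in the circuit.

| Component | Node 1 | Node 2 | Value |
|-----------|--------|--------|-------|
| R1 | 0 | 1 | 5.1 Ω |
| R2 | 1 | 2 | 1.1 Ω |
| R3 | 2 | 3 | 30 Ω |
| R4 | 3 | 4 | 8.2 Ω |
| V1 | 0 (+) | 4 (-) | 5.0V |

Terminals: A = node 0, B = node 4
Nodal analysis, taking node 4 as the 0 V reference.
Source V1 fixes V_0 = 5 V.
KCL at each unknown node (sum of currents leaving = 0; resistances in Ω):
  Node 1: (V_1 - 5)/5.1 + (V_1 - V_2)/1.1 = 0
  Node 2: (V_2 - V_1)/1.1 + (V_2 - V_3)/30 = 0
  Node 3: (V_3 - V_2)/30 + (V_3 - 0)/8.2 = 0
Collecting terms (coefficients in siemens):
  1.105·V_1 - 0.9091·V_2 = 0.9804
  0.9424·V_2 - 0.9091·V_1 - 0.03333·V_3 = 0
  0.1553·V_3 - 0.03333·V_2 = 0
Solving these 3 simultaneous equations (Gaussian elimination) gives:
  V_1 = 4.426 V, V_2 = 4.302 V, V_3 = 0.9234 V
Power in each resistor, P = (ΔV)²/R:
  P_R1 = (5 - 4.426)²/5.1 = 0.06468 W
  P_R2 = (4.426 - 4.302)²/1.1 = 0.01395 W
  P_R3 = (4.302 - 0.9234)²/30 = 0.3804 W
  P_R4 = (0.9234 - 0)²/8.2 = 0.104 W
P_total = P_R1 + P_R2 + P_R3 + P_R4 = 0.5631 W

Final answer: 0.5631 W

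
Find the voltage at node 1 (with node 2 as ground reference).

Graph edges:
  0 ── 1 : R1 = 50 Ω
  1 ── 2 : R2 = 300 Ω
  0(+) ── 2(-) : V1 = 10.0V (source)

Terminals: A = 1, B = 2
Nodal analysis, taking node 2 as the 0 V reference.
Source V1 fixes V_0 = 10 V.
KCL at each unknown node (sum of currents leaving = 0; resistances in Ω):
  Node 1: (V_1 - 10)/50 + (V_1 - 0)/300 = 0
Collecting terms: 0.02333 × V_1 = 0.2  =>  V_1 = 8.571 V
The requested potential is V_1 = 8.571 V.

Final answer: V_1 = 8.571 V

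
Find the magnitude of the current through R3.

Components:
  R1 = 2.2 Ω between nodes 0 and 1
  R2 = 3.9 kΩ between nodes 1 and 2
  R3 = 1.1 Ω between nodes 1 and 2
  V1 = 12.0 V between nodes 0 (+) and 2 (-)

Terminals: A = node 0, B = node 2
Nodal analysis, taking node 2 as the 0 V reference.
Source V1 fixes V_0 = 12 V.
KCL at each unknown node (sum of currents leaving = 0; resistances in Ω):
  Node 1: (V_1 - 12)/2.2 + (V_1 - 0)/3900 + (V_1 - 0)/1.1 = 0
Collecting terms: 1.364 × V_1 = 5.455  =>  V_1 = 3.999 V
I_R3 = (V_1 - V_2)/R3 = (3.999 - 0)/1.1 = 3.636 A
|I_R3| = 3.636 A

Final answer: |I_R3| = 3.636 A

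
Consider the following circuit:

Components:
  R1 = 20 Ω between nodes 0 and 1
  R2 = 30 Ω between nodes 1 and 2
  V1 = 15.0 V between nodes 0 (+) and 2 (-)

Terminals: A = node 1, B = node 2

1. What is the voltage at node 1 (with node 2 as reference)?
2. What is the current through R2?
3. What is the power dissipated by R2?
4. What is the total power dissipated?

Nodal analysis, taking node 2 as the 0 V reference.
Source V1 fixes V_0 = 15 V.
KCL at each unknown node (sum of currents leaving = 0; resistances in Ω):
  Node 1: (V_1 - 15)/20 + (V_1 - 0)/30 = 0
Collecting terms: 0.08333 × V_1 = 0.75  =>  V_1 = 9 V
Part 1:
  Read off the nodal solution: V_1 = 9 V
Part 2:
  I_R2 = (V_1 - V_2)/R2 = (9 - 0)/30 = 0.3 A
  Magnitude: I_R2 = 0.3 A
Part 3:
  I_R2 = (V_1 - V_2)/R2 = (9 - 0)/30 = 0.3 A
  P_R2 = I_R2² × R2 = (0.3)² × 30 = 2.7 W
Part 4:
  Power in each resistor, P = (ΔV)²/R:
    P_R1 = (15 - 9)²/20 = 1.8 W
    P_R2 = (9 - 0)²/30 = 2.7 W
  P_total = P_R1 + P_R2 = 4.5 W

Final answers:
1. V_1 = 9 V
2. I_R2 = 0.3 A
3. P_R2 = 2.7 W
4. P_total = 4.5 W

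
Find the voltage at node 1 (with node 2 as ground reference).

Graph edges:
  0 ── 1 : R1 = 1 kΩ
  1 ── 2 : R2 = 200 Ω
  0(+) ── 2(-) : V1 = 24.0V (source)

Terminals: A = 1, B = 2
Nodal analysis, taking node 2 as the 0 V reference.
Source V1 fixes V_0 = 24 V.
KCL at each unknown node (sum of currents leaving = 0; resistances in Ω):
  Node 1: (V_1 - 24)/1000 + (V_1 - 0)/200 = 0
Collecting terms: 0.006 × V_1 = 0.024  =>  V_1 = 4 V
The requested potential is V_1 = 4 V.

Final answer: V_1 = 4 V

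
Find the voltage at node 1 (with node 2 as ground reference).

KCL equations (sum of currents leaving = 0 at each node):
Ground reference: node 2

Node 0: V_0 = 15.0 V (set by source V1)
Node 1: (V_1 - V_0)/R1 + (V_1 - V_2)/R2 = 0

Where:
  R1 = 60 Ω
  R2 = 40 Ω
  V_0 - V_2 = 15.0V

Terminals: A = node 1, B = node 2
Nodal analysis, taking node 2 as the 0 V reference.
Source V1 fixes V_0 = 15 V.
KCL at each unknown node (sum of currents leaving = 0; resistances in Ω):
  Node 1: (V_1 - 15)/60 + (V_1 - 0)/40 = 0
Collecting terms: 0.04167 × V_1 = 0.25  =>  V_1 = 6 V
The requested potential is V_1 = 6 V.

Final answer: V_1 = 6 V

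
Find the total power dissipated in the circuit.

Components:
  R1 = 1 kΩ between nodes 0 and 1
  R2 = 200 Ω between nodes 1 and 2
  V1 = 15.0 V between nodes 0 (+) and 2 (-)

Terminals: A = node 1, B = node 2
Nodal analysis, taking node 2 as the 0 V reference.
Source V1 fixes V_0 = 15 V.
KCL at each unknown node (sum of currents leaving = 0; resistances in Ω):
  Node 1: (V_1 - 15)/1000 + (V_1 - 0)/200 = 0
Collecting terms: 0.006 × V_1 = 0.015  =>  V_1 = 2.5 V
Power in each resistor, P = (ΔV)²/R:
  P_R1 = (15 - 2.5)²/1000 = 0.1562 W
  P_R2 = (2.5 - 0)²/200 = 0.03125 W
P_total = P_R1 + P_R2 = 0.1875 W

Final answer: 0.1875 W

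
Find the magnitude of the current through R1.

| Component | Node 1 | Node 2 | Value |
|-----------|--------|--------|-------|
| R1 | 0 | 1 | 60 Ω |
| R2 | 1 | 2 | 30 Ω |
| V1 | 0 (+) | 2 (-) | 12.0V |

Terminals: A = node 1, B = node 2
Nodal analysis, taking node 2 as the 0 V reference.
Source V1 fixes V_0 = 12 V.
KCL at each unknown node (sum of currents leaving = 0; resistances in Ω):
  Node 1: (V_1 - 12)/60 + (V_1 - 0)/30 = 0
Collecting terms: 0.05 × V_1 = 0.2  =>  V_1 = 4 V
I_R1 = (V_0 - V_1)/R1 = (12 - 4)/60 = 0.1333 A
|I_R1| = 0.1333 A

Final answer: |I_R1| = 0.1333 A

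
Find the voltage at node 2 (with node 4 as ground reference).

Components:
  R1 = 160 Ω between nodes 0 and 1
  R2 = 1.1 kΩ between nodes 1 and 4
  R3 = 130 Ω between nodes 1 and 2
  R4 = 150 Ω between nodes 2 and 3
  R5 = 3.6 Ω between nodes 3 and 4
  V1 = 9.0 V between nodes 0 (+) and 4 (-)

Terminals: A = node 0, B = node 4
Nodal analysis, taking node 4 as the 0 V reference.
Source V1 fixes V_0 = 9 V.
KCL at each unknown node (sum of currents leaving = 0; resistances in Ω):
  Node 1: (V_1 - 9)/160 + (V_1 - 0)/1100 + (V_1 - V_2)/130 = 0
  Node 2: (V_2 - V_1)/130 + (V_2 - V_3)/150 = 0
  Node 3: (V_3 - V_2)/150 + (V_3 - 0)/3.6 = 0
Collecting terms (coefficients in siemens):
  0.01485·V_1 - 0.007692·V_2 = 0.05625
  0.01436·V_2 - 0.007692·V_1 - 0.006667·V_3 = 0
  0.2844·V_3 - 0.006667·V_2 = 0
Solving these 3 simultaneous equations (Gaussian elimination) gives:
  V_1 = 5.264 V, V_2 = 2.851 V, V_3 = 0.06682 V
The requested potential is V_2 = 2.851 V.

Final answer: V_2 = 2.851 V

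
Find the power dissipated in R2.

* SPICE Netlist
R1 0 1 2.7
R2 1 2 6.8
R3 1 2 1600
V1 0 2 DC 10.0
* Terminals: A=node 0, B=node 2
Nodal analysis, taking node 2 as the 0 V reference.
Source V1 fixes V_0 = 10 V.
KCL at each unknown node (sum of currents leaving = 0; resistances in Ω):
  Node 1: (V_1 - 10)/2.7 + (V_1 - 0)/6.8 + (V_1 - 0)/1600 = 0
Collecting terms: 0.5181 × V_1 = 3.704  =>  V_1 = 7.149 V
I_R2 = (V_1 - V_2)/R2 = (7.149 - 0)/6.8 = 1.051 A
P_R2 = I_R2² × R2 = (1.051)² × 6.8 = 7.516 W

Final answer: 7.516 W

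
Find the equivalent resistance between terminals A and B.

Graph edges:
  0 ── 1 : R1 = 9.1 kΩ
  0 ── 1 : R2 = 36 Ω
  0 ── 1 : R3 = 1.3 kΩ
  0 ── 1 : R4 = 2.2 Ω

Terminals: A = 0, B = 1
Reduce the network between node 0 (A) and node 1 (B) by series/parallel combination:
  Rp1 = R1 ‖ R2 ‖ R3 ‖ R4 (parallel, all between nodes 0 and 1) = 1/(1/9100 + 1/36 + 1/1300 + 1/2.2) = 2.07 Ω
R_eq = 2.07 Ω

Final answer: 2.07 Ω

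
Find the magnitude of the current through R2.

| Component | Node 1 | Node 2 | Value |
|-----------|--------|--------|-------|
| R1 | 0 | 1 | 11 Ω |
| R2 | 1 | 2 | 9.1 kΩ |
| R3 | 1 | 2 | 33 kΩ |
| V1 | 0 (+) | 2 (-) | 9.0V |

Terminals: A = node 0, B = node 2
Nodal analysis, taking node 2 as the 0 V reference.
Source V1 fixes V_0 = 9 V.
KCL at each unknown node (sum of currents leaving = 0; resistances in Ω):
  Node 1: (V_1 - 9)/11 + (V_1 - 0)/9100 + (V_1 - 0)/33000 = 0
Collecting terms: 0.09105 × V_1 = 0.8182  =>  V_1 = 8.986 V
I_R2 = (V_1 - V_2)/R2 = (8.986 - 0)/9100 = 0.0009875 A
|I_R2| = 0.0009875 A

Final answer: |I_R2| = 0.0009875 A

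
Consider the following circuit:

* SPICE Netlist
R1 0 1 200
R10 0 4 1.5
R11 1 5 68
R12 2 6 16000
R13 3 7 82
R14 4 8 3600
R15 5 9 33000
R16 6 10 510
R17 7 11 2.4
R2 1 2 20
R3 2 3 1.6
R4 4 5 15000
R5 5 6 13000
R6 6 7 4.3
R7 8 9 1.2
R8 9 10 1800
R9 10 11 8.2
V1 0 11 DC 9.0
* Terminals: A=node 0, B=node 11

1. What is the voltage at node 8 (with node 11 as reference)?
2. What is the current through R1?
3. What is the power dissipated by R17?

Nodal analysis, taking node 11 as the 0 V reference.
Source V1 fixes V_0 = 9 V.
KCL at each unknown node (sum of currents leaving = 0; resistances in Ω):
  Node 1: (V_1 - 9)/200 + (V_1 - V_2)/20 + (V_1 - V_5)/68 = 0
  Node 2: (V_2 - V_1)/20 + (V_2 - V_3)/1.6 + (V_2 - V_6)/16000 = 0
  Node 3: (V_3 - V_2)/1.6 + (V_3 - V_7)/82 = 0
  Node 4: (V_4 - V_5)/15000 + (V_4 - 9)/1.5 + (V_4 - V_8)/3600 = 0
  Node 5: (V_5 - V_4)/15000 + (V_5 - V_6)/13000 + (V_5 - V_1)/68 + (V_5 - V_9)/33000 = 0
  Node 6: (V_6 - V_5)/13000 + (V_6 - V_7)/4.3 + (V_6 - V_2)/16000 + (V_6 - V_10)/510 = 0
  Node 7: (V_7 - V_6)/4.3 + (V_7 - V_3)/82 + (V_7 - 0)/2.4 = 0
  Node 8: (V_8 - V_9)/1.2 + (V_8 - V_4)/3600 = 0
  Node 9: (V_9 - V_8)/1.2 + (V_9 - V_10)/1800 + (V_9 - V_5)/33000 = 0
  Node 10: (V_10 - V_9)/1800 + (V_10 - 0)/8.2 + (V_10 - V_6)/510 = 0
Collecting terms (coefficients in siemens):
  0.06971·V_1 - 0.05·V_2 - 0.01471·V_5 = 0.045
  0.6751·V_2 - 0.05·V_1 - 0.625·V_3 - 0.0000625·V_6 = 0
  0.6372·V_3 - 0.625·V_2 - 0.0122·V_7 = 0
  0.667·V_4 - 0.00006667·V_5 - 0.0002778·V_8 = 6
  0.01488·V_5 - 0.01471·V_1 - 0.00006667·V_4 - 0.00007692·V_6 - 0.0000303·V_9 = 0
  0.2347·V_6 - 0.0000625·V_2 - 0.00007692·V_5 - 0.2326·V_7 - 0.001961·V_10 = 0
  0.6614·V_7 - 0.0122·V_3 - 0.2326·V_6 = 0
  0.8336·V_8 - 0.0002778·V_4 - 0.8333·V_9 = 0
  0.8339·V_9 - 0.0000303·V_5 - 0.8333·V_8 - 0.0005556·V_10 = 0
  0.1245·V_10 - 0.001961·V_6 - 0.0005556·V_9 = 0
Solving these 10 simultaneous equations (Gaussian elimination) gives:
  V_1 = 3.12 V, V_2 = 2.529 V, V_3 = 2.482 V, V_4 = 8.997 V
  V_5 = 3.13 V, V_6 = 0.0724 V, V_7 = 0.07122 V, V_8 = 3.014 V
  V_9 = 3.012 V, V_10 = 0.01459 V
Part 1:
  Read off the nodal solution: V_8 = 3.014 V
Part 2:
  I_R1 = (V_0 - V_1)/R1 = (9 - 3.12)/200 = 0.0294 A
  Magnitude: I_R1 = 0.0294 A
Part 3:
  I_R17 = (V_7 - V_11)/R17 = (0.07122 - 0)/2.4 = 0.02967 A
  P_R17 = I_R17² × R17 = (0.02967)² × 2.4 = 0.002113 W

Final answers:
1. V_8 = 3.014 V
2. I_R1 = 0.0294 A
3. P_R17 = 0.002113 W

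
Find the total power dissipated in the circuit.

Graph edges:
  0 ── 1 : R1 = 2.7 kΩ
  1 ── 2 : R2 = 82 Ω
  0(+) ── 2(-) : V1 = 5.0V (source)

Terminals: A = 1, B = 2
Nodal analysis, taking node 2 as the 0 V reference.
Source V1 fixes V_0 = 5 V.
KCL at each unknown node (sum of currents leaving = 0; resistances in Ω):
  Node 1: (V_1 - 5)/2700 + (V_1 - 0)/82 = 0
Collecting terms: 0.01257 × V_1 = 0.001852  =>  V_1 = 0.1474 V
Power in each resistor, P = (ΔV)²/R:
  P_R1 = (5 - 0.1474)²/2700 = 0.008721 W
  P_R2 = (0.1474 - 0)²/82 = 0.0002649 W
P_total = P_R1 + P_R2 = 0.008986 W

Final answer: 0.008986 W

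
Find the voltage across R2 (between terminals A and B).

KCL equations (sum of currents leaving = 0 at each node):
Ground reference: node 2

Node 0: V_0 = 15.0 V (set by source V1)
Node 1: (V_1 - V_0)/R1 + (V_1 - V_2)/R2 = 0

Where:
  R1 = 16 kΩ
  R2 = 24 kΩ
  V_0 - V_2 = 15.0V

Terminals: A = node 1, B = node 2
R1 and R2 are in series across V1 (node 0 → node 1 → node 2), and the output A–B is taken across R2, so this is a voltage divider.
Series current: I = V1/(R1 + R2) = 15/(16000 + 24000) = 15/40000 = 0.000375 A
V_R2 = I × R2 = V1 × R2/(R1 + R2) = 15 × 24000/40000 = 9 V

Final answer: 9 V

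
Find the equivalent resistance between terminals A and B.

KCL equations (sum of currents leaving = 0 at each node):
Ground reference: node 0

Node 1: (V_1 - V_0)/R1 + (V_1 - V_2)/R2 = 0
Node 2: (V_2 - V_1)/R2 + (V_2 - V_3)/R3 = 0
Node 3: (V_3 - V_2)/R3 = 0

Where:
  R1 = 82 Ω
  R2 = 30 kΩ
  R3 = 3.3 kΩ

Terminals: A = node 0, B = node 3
Reduce the network between node 0 (A) and node 3 (B) by series/parallel combination:
  Rs1 = R1 + R2 (series, joined only at node 1) = 82 + 30000 = 30080 Ω
  Rs2 = R3 + Rs1 (series, joined only at node 2) = 3300 + 30080 = 33380 Ω
R_eq = 33.38 kΩ

Final answer: 33.38 kΩ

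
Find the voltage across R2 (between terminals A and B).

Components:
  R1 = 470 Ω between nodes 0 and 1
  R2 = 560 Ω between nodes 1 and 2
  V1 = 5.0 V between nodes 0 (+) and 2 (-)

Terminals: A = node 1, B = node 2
R1 and R2 are in series across V1 (node 0 → node 1 → node 2), and the output A–B is taken across R2, so this is a voltage divider.
Series current: I = V1/(R1 + R2) = 5/(470 + 560) = 5/1030 = 0.004854 A
V_R2 = I × R2 = V1 × R2/(R1 + R2) = 5 × 560/1030 = 2.718 V

Final answer: 2.718 V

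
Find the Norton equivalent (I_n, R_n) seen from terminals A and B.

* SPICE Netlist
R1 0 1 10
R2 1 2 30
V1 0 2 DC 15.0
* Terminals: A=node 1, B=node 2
Find the Thévenin equivalent first; then I_n = V_th/R_th and R_n = R_th.
Step 1 — V_th is the open-circuit voltage V_A - V_B (nothing connected across the terminals).
Nodal analysis, taking node 2 as the 0 V reference.
Source V1 fixes V_0 = 15 V.
KCL at each unknown node (sum of currents leaving = 0; resistances in Ω):
  Node 1: (V_1 - 15)/10 + (V_1 - 0)/30 = 0
Collecting terms: 0.1333 × V_1 = 1.5  =>  V_1 = 11.25 V
V_th = V_1 - V_2 = 11.25 - 0 = 11.25 V
Step 2 — R_th: zero the source — replace V1 by a short circuit (node 2 merges into node 0) — and find the resistance seen between A (node 1) and B (node 0).
Reduce the network between node 1 (A) and node 0 (B) by series/parallel combination:
  Rp1 = R1 ‖ R2 (parallel, both between nodes 0 and 1) = 1/(1/10 + 1/30) = 7.5 Ω
R_th = 7.5 Ω
I_n = V_th/R_th = 11.25/7.5 = 1.5 A, and R_n = R_th = 7.5 Ω

Final answer: I_n = 1.5 A, R_n = 7.5 Ω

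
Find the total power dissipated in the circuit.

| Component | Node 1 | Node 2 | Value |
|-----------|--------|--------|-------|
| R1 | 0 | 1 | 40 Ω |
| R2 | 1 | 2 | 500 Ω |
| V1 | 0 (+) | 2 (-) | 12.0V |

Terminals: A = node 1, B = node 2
Nodal analysis, taking node 2 as the 0 V reference.
Source V1 fixes V_0 = 12 V.
KCL at each unknown node (sum of currents leaving = 0; resistances in Ω):
  Node 1: (V_1 - 12)/40 + (V_1 - 0)/500 = 0
Collecting terms: 0.027 × V_1 = 0.3  =>  V_1 = 11.11 V
Power in each resistor, P = (ΔV)²/R:
  P_R1 = (12 - 11.11)²/40 = 0.01975 W
  P_R2 = (11.11 - 0)²/500 = 0.2469 W
P_total = P_R1 + P_R2 = 0.2667 W

Final answer: 0.2667 W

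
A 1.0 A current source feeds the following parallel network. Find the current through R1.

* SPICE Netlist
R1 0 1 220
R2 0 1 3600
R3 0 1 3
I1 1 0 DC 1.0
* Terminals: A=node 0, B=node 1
All resistors sit directly between nodes 0 and 1, so they are in parallel and share one voltage V; the full source current 1 A splits among them.
1/R_par = 1/220 + 1/3600 + 1/3 = 0.3382 S  =>  R_par = 2.957 Ω
V = I × R_par = 1 × 2.957 = 2.957 V
I_R1 = V/R1 = 2.957/220 = 0.01344 A

Final answer: 0.01344 A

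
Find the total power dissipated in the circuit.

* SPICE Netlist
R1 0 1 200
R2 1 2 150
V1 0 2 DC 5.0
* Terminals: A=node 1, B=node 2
Nodal analysis, taking node 2 as the 0 V reference.
Source V1 fixes V_0 = 5 V.
KCL at each unknown node (sum of currents leaving = 0; resistances in Ω):
  Node 1: (V_1 - 5)/200 + (V_1 - 0)/150 = 0
Collecting terms: 0.01167 × V_1 = 0.025  =>  V_1 = 2.143 V
Power in each resistor, P = (ΔV)²/R:
  P_R1 = (5 - 2.143)²/200 = 0.04082 W
  P_R2 = (2.143 - 0)²/150 = 0.03061 W
P_total = P_R1 + P_R2 = 0.07143 W

Final answer: 0.07143 W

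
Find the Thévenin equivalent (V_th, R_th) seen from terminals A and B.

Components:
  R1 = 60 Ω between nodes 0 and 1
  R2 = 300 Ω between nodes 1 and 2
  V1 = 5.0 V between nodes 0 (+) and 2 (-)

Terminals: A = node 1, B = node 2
Step 1 — V_th is the open-circuit voltage V_A - V_B (nothing connected across the terminals).
Nodal analysis, taking node 2 as the 0 V reference.
Source V1 fixes V_0 = 5 V.
KCL at each unknown node (sum of currents leaving = 0; resistances in Ω):
  Node 1: (V_1 - 5)/60 + (V_1 - 0)/300 = 0
Collecting terms: 0.02 × V_1 = 0.08333  =>  V_1 = 4.167 V
V_th = V_1 - V_2 = 4.167 - 0 = 4.167 V
Step 2 — R_th: zero the source — replace V1 by a short circuit (node 2 merges into node 0) — and find the resistance seen between A (node 1) and B (node 0).
Reduce the network between node 1 (A) and node 0 (B) by series/parallel combination:
  Rp1 = R1 ‖ R2 (parallel, both between nodes 0 and 1) = 1/(1/60 + 1/300) = 50 Ω
R_th = 50 Ω

Final answer: V_th = 4.167 V, R_th = 50 Ω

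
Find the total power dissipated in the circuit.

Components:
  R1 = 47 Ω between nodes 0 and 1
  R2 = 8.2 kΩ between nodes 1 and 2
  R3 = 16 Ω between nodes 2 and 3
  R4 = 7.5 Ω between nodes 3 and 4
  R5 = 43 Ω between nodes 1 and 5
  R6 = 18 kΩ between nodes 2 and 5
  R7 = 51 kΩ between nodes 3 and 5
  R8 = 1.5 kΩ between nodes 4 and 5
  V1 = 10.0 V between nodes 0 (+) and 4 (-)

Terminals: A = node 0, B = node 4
Nodal analysis, taking node 4 as the 0 V reference.
Source V1 fixes V_0 = 10 V.
KCL at each unknown node (sum of currents leaving = 0; resistances in Ω):
  Node 1: (V_1 - 10)/47 + (V_1 - V_2)/8200 + (V_1 - V_5)/43 = 0
  Node 2: (V_2 - V_1)/8200 + (V_2 - V_3)/16 + (V_2 - V_5)/18000 = 0
  Node 3: (V_3 - V_2)/16 + (V_3 - 0)/7.5 + (V_3 - V_5)/51000 = 0
  Node 5: (V_5 - V_1)/43 + (V_5 - V_2)/18000 + (V_5 - V_3)/51000 + (V_5 - 0)/1500 = 0
Collecting terms (coefficients in siemens):
  0.04465·V_1 - 0.000122·V_2 - 0.02326·V_5 = 0.2128
  0.06268·V_2 - 0.000122·V_1 - 0.0625·V_3 - 0.00005556·V_5 = 0
  0.1959·V_3 - 0.0625·V_2 - 0.00001961·V_5 = 0
  0.024·V_5 - 0.02326·V_1 - 0.00005556·V_2 - 0.00001961·V_3 = 0
Solving these 4 simultaneous equations (Gaussian elimination) gives:
  V_1 = 9.62 V, V_2 = 0.04094 V, V_3 = 0.014 V, V_5 = 9.323 V
Power in each resistor, P = (ΔV)²/R:
  P_R1 = (10 - 9.62)²/47 = 0.00307 W
  P_R2 = (9.62 - 0.04094)²/8200 = 0.01119 W
  P_R3 = (0.04094 - 0.014)²/16 = 0.00004537 W
  P_R4 = (0.014 - 0)²/7.5 = 0.00002613 W
  P_R5 = (9.62 - 9.323)²/43 = 0.002055 W
  P_R6 = (0.04094 - 9.323)²/18000 = 0.004786 W
  P_R7 = (0.014 - 9.323)²/51000 = 0.001699 W
  P_R8 = (0 - 9.323)²/1500 = 0.05794 W
P_total = P_R1 + P_R2 + P_R3 + P_R4 + P_R5 + P_R6 + P_R7 + P_R8 = 0.08082 W

Final answer: 0.08082 W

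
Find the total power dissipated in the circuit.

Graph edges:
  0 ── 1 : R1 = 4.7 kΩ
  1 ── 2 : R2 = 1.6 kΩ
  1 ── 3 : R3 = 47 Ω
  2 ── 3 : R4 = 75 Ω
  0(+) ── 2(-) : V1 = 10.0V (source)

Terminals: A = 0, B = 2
Nodal analysis, taking node 2 as the 0 V reference.
Source V1 fixes V_0 = 10 V.
KCL at each unknown node (sum of currents leaving = 0; resistances in Ω):
  Node 1: (V_1 - 10)/4700 + (V_1 - 0)/1600 + (V_1 - V_3)/47 = 0
  Node 3: (V_3 - V_1)/47 + (V_3 - 0)/75 = 0
Collecting terms (coefficients in siemens):
  0.02211·V_1 - 0.02128·V_3 = 0.002128
  0.03461·V_3 - 0.02128·V_1 = 0
Determinant D = (0.02211)(0.03461) - (-0.02128)(-0.02128) = 0.0003127
V_1 = [(0.002128)(0.03461) - (-0.02128)(0)]/D = 0.2355 V
V_3 = [(0.02211)(0) - (0.002128)(-0.02128)]/D = 0.1448 V
Power in each resistor, P = (ΔV)²/R:
  P_R1 = (10 - 0.2355)²/4700 = 0.02029 W
  P_R2 = (0.2355 - 0)²/1600 = 0.00003466 W
  P_R3 = (0.2355 - 0.1448)²/47 = 0.0001751 W
  P_R4 = (0 - 0.1448)²/75 = 0.0002795 W
P_total = P_R1 + P_R2 + P_R3 + P_R4 = 0.02078 W

Final answer: 0.02078 W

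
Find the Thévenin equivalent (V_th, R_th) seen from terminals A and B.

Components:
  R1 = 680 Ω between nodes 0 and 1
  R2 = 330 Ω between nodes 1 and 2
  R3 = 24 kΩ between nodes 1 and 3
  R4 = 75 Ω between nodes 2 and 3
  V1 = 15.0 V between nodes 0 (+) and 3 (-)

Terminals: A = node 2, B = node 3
Step 1 — V_th is the open-circuit voltage V_A - V_B (nothing connected across the terminals).
Nodal analysis, taking node 3 as the 0 V reference.
Source V1 fixes V_0 = 15 V.
KCL at each unknown node (sum of currents leaving = 0; resistances in Ω):
  Node 1: (V_1 - 15)/680 + (V_1 - V_2)/330 + (V_1 - 0)/24000 = 0
  Node 2: (V_2 - V_1)/330 + (V_2 - 0)/75 = 0
Collecting terms (coefficients in siemens):
  0.004543·V_1 - 0.00303·V_2 = 0.02206
  0.01636·V_2 - 0.00303·V_1 = 0
Determinant D = (0.004543)(0.01636) - (-0.00303)(-0.00303) = 0.00006515
V_1 = [(0.02206)(0.01636) - (-0.00303)(0)]/D = 5.54 V
V_2 = [(0.004543)(0) - (0.02206)(-0.00303)]/D = 1.026 V
V_th = V_2 - V_3 = 1.026 - 0 = 1.026 V
Step 2 — R_th: zero the source — replace V1 by a short circuit (node 3 merges into node 0) — and find the resistance seen between A (node 2) and B (node 0).
Reduce the network between node 2 (A) and node 0 (B) by series/parallel combination:
  Rp1 = R1 ‖ R3 (parallel, both between nodes 0 and 1) = 1/(1/680 + 1/24000) = 661.3 Ω
  Rs1 = R2 + Rp1 (series, joined only at node 1) = 330 + 661.3 = 991.3 Ω
  Rp2 = R4 ‖ Rs1 (parallel, both between nodes 0 and 2) = 1/(1/75 + 1/991.3) = 69.72 Ω
R_th = 69.72 Ω

Final answer: V_th = 1.026 V, R_th = 69.72 Ω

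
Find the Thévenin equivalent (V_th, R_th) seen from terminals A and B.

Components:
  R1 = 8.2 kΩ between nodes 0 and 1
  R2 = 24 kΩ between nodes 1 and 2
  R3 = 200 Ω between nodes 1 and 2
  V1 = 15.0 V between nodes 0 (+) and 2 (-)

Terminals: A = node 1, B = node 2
Step 1 — V_th is the open-circuit voltage V_A - V_B (nothing connected across the terminals).
Nodal analysis, taking node 2 as the 0 V reference.
Source V1 fixes V_0 = 15 V.
KCL at each unknown node (sum of currents leaving = 0; resistances in Ω):
  Node 1: (V_1 - 15)/8200 + (V_1 - 0)/24000 + (V_1 - 0)/200 = 0
Collecting terms: 0.005164 × V_1 = 0.001829  =>  V_1 = 0.3543 V
V_th = V_1 - V_2 = 0.3543 - 0 = 0.3543 V
Step 2 — R_th: zero the source — replace V1 by a short circuit (node 2 merges into node 0) — and find the resistance seen between A (node 1) and B (node 0).
Reduce the network between node 1 (A) and node 0 (B) by series/parallel combination:
  Rp1 = R1 ‖ R2 ‖ R3 (parallel, all between nodes 0 and 1) = 1/(1/8200 + 1/24000 + 1/200) = 193.7 Ω
R_th = 193.7 Ω

Final answer: V_th = 0.3543 V, R_th = 193.7 Ω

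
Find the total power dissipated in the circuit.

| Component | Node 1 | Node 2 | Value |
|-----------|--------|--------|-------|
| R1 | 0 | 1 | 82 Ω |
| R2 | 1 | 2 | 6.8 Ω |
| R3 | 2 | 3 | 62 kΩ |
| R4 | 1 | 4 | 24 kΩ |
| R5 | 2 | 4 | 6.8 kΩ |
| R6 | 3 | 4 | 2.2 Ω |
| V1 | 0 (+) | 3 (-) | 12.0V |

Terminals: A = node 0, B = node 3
Nodal analysis, taking node 3 as the 0 V reference.
Source V1 fixes V_0 = 12 V.
KCL at each unknown node (sum of currents leaving = 0; resistances in Ω):
  Node 1: (V_1 - 12)/82 + (V_1 - V_2)/6.8 + (V_1 - V_4)/24000 = 0
  Node 2: (V_2 - V_1)/6.8 + (V_2 - 0)/62000 + (V_2 - V_4)/6800 = 0
  Node 4: (V_4 - V_1)/24000 + (V_4 - V_2)/6800 + (V_4 - 0)/2.2 = 0
Collecting terms (coefficients in siemens):
  0.1593·V_1 - 0.1471·V_2 - 0.00004167·V_4 = 0.1463
  0.1472·V_2 - 0.1471·V_1 - 0.0001471·V_4 = 0
  0.4547·V_4 - 0.00004167·V_1 - 0.0001471·V_2 = 0
Solving these 3 simultaneous equations (Gaussian elimination) gives:
  V_1 = 11.8 V, V_2 = 11.79 V, V_4 = 0.004894 V
Power in each resistor, P = (ΔV)²/R:
  P_R1 = (12 - 11.8)²/82 = 0.0004781 W
  P_R2 = (11.8 - 11.79)²/6.8 = 0.00002515 W
  P_R3 = (11.79 - 0)²/62000 = 0.002242 W
  P_R4 = (11.8 - 0.004894)²/24000 = 0.005799 W
  P_R5 = (11.79 - 0.004894)²/6800 = 0.02042 W
  P_R6 = (0 - 0.004894)²/2.2 = 0.00001089 W
P_total = P_R1 + P_R2 + P_R3 + P_R4 + P_R5 + P_R6 = 0.02898 W

Final answer: 0.02898 W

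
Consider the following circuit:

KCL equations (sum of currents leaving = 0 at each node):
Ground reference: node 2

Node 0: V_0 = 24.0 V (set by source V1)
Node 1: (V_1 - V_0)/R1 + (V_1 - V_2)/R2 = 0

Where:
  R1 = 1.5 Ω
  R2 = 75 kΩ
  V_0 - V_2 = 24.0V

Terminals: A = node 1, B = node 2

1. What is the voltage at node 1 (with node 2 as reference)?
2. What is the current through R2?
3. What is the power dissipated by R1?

Nodal analysis, taking node 2 as the 0 V reference.
Source V1 fixes V_0 = 24 V.
KCL at each unknown node (sum of currents leaving = 0; resistances in Ω):
  Node 1: (V_1 - 24)/1.5 + (V_1 - 0)/75000 = 0
Collecting terms: 0.6667 × V_1 = 16  =>  V_1 = 24 V
Part 1:
  Read off the nodal solution: V_1 = 24 V
Part 2:
  I_R2 = (V_1 - V_2)/R2 = (24 - 0)/75000 = 0.00032 A
  Magnitude: I_R2 = 0.00032 A
Part 3:
  I_R1 = (V_0 - V_1)/R1 = (24 - 24)/1.5 = 0.00032 A
  P_R1 = I_R1² × R1 = (0.00032)² × 1.5 = 0.0000001536 W

Final answers:
1. V_1 = 24 V
2. I_R2 = 0.00032 A
3. P_R1 = 1.536e-07 W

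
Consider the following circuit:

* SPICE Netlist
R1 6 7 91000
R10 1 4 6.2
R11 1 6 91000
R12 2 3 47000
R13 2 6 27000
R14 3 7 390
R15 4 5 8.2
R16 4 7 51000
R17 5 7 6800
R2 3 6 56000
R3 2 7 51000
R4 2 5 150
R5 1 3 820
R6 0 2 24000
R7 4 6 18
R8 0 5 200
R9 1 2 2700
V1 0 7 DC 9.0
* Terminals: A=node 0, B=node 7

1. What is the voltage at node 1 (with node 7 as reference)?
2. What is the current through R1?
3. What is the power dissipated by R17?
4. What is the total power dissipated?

Nodal analysis, taking node 7 as the 0 V reference.
Source V1 fixes V_0 = 9 V.
KCL at each unknown node (sum of currents leaving = 0; resistances in Ω):
  Node 1: (V_1 - V_3)/820 + (V_1 - V_2)/2700 + (V_1 - V_4)/6.2 + (V_1 - V_6)/91000 = 0
  Node 2: (V_2 - 0)/51000 + (V_2 - V_5)/150 + (V_2 - 9)/24000 + (V_2 - V_1)/2700 + (V_2 - V_3)/47000 + (V_2 - V_6)/27000 = 0
  Node 3: (V_3 - V_6)/56000 + (V_3 - V_1)/820 + (V_3 - V_2)/47000 + (V_3 - 0)/390 = 0
  Node 4: (V_4 - V_6)/18 + (V_4 - V_1)/6.2 + (V_4 - V_5)/8.2 + (V_4 - 0)/51000 = 0
  Node 5: (V_5 - V_2)/150 + (V_5 - 9)/200 + (V_5 - V_4)/8.2 + (V_5 - 0)/6800 = 0
  Node 6: (V_6 - 0)/91000 + (V_6 - V_3)/56000 + (V_6 - V_4)/18 + (V_6 - V_1)/91000 + (V_6 - V_2)/27000 = 0
Collecting terms (coefficients in siemens):
  0.1629·V_1 - 0.0003704·V_2 - 0.00122·V_3 - 0.1613·V_4 - 0.00001099·V_6 = 0
  0.007157·V_2 - 0.0003704·V_1 - 0.00002128·V_3 - 0.006667·V_5 - 0.00003704·V_6 = 0.000375
  0.003823·V_3 - 0.00122·V_1 - 0.00002128·V_2 - 0.00001786·V_6 = 0
  0.3388·V_4 - 0.1613·V_1 - 0.122·V_5 - 0.05556·V_6 = 0
  0.1338·V_5 - 0.006667·V_2 - 0.122·V_4 = 0.045
  0.05563·V_6 - 0.00001099·V_1 - 0.00003704·V_2 - 0.00001786·V_3 - 0.05556·V_4 = 0
Solving these 6 simultaneous equations (Gaussian elimination) gives:
  V_1 = 7.383 V, V_2 = 7.44 V, V_3 = 2.431 V, V_4 = 7.42 V
  V_5 = 7.472 V, V_6 = 7.417 V
Part 1:
  Read off the nodal solution: V_1 = 7.383 V
Part 2:
  I_R1 = (V_6 - V_7)/R1 = (7.417 - 0)/91000 = 0.0000815 A
  Magnitude: I_R1 = 0.0000815 A
Part 3:
  I_R17 = (V_5 - V_7)/R17 = (7.472 - 0)/6800 = 0.001099 A
  P_R17 = I_R17² × R17 = (0.001099)² × 6800 = 0.00821 W
Part 4:
  Power in each resistor, P = (ΔV)²/R:
    P_R1 = (7.417 - 0)²/91000 = 0.0006045 W
    P_R2 = (2.431 - 7.417)²/56000 = 0.0004439 W
    P_R3 = (7.44 - 0)²/51000 = 0.001085 W
    P_R4 = (7.44 - 7.472)²/150 = 0.000006599 W
    P_R5 = (7.383 - 2.431)²/820 = 0.0299 W
    P_R6 = (9 - 7.44)²/24000 = 0.0001013 W
    P_R7 = (7.42 - 7.417)²/18 = 0.0000005204 W
    P_R8 = (9 - 7.472)²/200 = 0.01168 W
    P_R9 = (7.383 - 7.44)²/2700 = 0.000001236 W
    P_R10 = (7.383 - 7.42)²/6.2 = 0.0002244 W
    P_R11 = (7.383 - 7.417)²/91000 = 0.00000001288 W
    P_R12 = (7.44 - 2.431)²/47000 = 0.0005339 W
    P_R13 = (7.44 - 7.417)²/27000 = 0.00000002049 W
    P_R14 = (2.431 - 0)²/390 = 0.01516 W
    P_R15 = (7.42 - 7.472)²/8.2 = 0.0003288 W
    P_R16 = (7.42 - 0)²/51000 = 0.00108 W
    P_R17 = (7.472 - 0)²/6800 = 0.00821 W
  P_total = P_R1 + P_R2 + P_R3 + P_R4 + P_R5 + P_R6 + P_R7 + P_R8 + P_R9 + P_R10 + P_R11 + P_R12 + P_R13 + P_R14 + P_R15 + P_R16 + P_R17 = 0.06935 W

Final answers:
1. V_1 = 7.383 V
2. I_R1 = 8.15e-05 A
3. P_R17 = 0.00821 W
4. P_total = 0.06935 W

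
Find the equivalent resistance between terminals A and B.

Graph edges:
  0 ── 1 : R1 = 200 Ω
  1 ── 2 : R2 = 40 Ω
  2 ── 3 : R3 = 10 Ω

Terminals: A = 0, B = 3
Reduce the network between node 0 (A) and node 3 (B) by series/parallel combination:
  Rs1 = R1 + R2 (series, joined only at node 1) = 200 + 40 = 240 Ω
  Rs2 = R3 + Rs1 (series, joined only at node 2) = 10 + 240 = 250 Ω
R_eq = 250 Ω

Final answer: 250 Ω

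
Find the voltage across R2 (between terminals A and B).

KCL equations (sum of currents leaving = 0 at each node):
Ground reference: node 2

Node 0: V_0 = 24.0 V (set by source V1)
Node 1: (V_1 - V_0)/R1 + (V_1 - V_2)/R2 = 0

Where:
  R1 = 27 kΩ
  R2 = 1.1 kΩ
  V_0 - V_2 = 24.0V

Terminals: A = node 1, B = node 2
R1 and R2 are in series across V1 (node 0 → node 1 → node 2), and the output A–B is taken across R2, so this is a voltage divider.
Series current: I = V1/(R1 + R2) = 24/(27000 + 1100) = 24/28100 = 0.0008541 A
V_R2 = I × R2 = V1 × R2/(R1 + R2) = 24 × 1100/28100 = 0.9395 V

Final answer: 0.9395 V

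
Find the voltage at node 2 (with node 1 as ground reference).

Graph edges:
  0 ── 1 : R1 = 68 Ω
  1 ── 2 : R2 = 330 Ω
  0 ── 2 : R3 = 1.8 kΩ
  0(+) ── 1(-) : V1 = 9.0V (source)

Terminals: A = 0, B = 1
Nodal analysis, taking node 1 as the 0 V reference.
Source V1 fixes V_0 = 9 V.
KCL at each unknown node (sum of currents leaving = 0; resistances in Ω):
  Node 2: (V_2 - 0)/330 + (V_2 - 9)/1800 = 0
Collecting terms: 0.003586 × V_2 = 0.005  =>  V_2 = 1.394 V
The requested potential is V_2 = 1.394 V.

Final answer: V_2 = 1.394 V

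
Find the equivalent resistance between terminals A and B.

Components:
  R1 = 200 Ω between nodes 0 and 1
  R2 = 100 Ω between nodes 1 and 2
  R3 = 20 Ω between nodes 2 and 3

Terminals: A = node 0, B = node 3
Reduce the network between node 0 (A) and node 3 (B) by series/parallel combination:
  Rs1 = R1 + R2 (series, joined only at node 1) = 200 + 100 = 300 Ω
  Rs2 = R3 + Rs1 (series, joined only at node 2) = 20 + 300 = 320 Ω
R_eq = 320 Ω

Final answer: 320 Ω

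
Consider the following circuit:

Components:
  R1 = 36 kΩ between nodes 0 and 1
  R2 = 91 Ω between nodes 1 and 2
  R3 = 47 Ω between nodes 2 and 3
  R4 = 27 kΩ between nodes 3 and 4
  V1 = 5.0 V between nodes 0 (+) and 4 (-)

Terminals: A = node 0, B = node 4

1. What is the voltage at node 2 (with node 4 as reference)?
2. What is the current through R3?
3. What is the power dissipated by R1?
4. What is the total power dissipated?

Nodal analysis, taking node 4 as the 0 V reference.
Source V1 fixes V_0 = 5 V.
KCL at each unknown node (sum of currents leaving = 0; resistances in Ω):
  Node 1: (V_1 - 5)/36000 + (V_1 - V_2)/91 = 0
  Node 2: (V_2 - V_1)/91 + (V_2 - V_3)/47 = 0
  Node 3: (V_3 - V_2)/47 + (V_3 - 0)/27000 = 0
Collecting terms (coefficients in siemens):
  0.01102·V_1 - 0.01099·V_2 = 0.0001389
  0.03227·V_2 - 0.01099·V_1 - 0.02128·V_3 = 0
  0.02131·V_3 - 0.02128·V_2 = 0
Solving these 3 simultaneous equations (Gaussian elimination) gives:
  V_1 = 2.149 V, V_2 = 2.142 V, V_3 = 2.138 V
Part 1:
  Read off the nodal solution: V_2 = 2.142 V
Part 2:
  I_R3 = (V_2 - V_3)/R3 = (2.142 - 2.138)/47 = 0.00007919 A
  Magnitude: I_R3 = 0.00007919 A
Part 3:
  I_R1 = (V_0 - V_1)/R1 = (5 - 2.149)/36000 = 0.00007919 A
  P_R1 = I_R1² × R1 = (0.00007919)² × 36000 = 0.0002258 W
Part 4:
  Power in each resistor, P = (ΔV)²/R:
    P_R1 = (5 - 2.149)²/36000 = 0.0002258 W
    P_R2 = (2.149 - 2.142)²/91 = 0.0000005707 W
    P_R3 = (2.142 - 2.138)²/47 = 0.0000002948 W
    P_R4 = (2.138 - 0)²/27000 = 0.0001693 W
  P_total = P_R1 + P_R2 + P_R3 + P_R4 = 0.000396 W

Final answers:
1. V_2 = 2.142 V
2. I_R3 = 7.919e-05 A
3. P_R1 = 0.0002258 W
4. P_total = 0.000396 W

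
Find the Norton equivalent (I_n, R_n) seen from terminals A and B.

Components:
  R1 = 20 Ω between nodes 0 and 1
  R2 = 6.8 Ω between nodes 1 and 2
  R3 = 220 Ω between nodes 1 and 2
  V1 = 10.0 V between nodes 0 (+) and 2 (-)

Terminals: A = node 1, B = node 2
Find the Thévenin equivalent first; then I_n = V_th/R_th and R_n = R_th.
Step 1 — V_th is the open-circuit voltage V_A - V_B (nothing connected across the terminals).
Nodal analysis, taking node 2 as the 0 V reference.
Source V1 fixes V_0 = 10 V.
KCL at each unknown node (sum of currents leaving = 0; resistances in Ω):
  Node 1: (V_1 - 10)/20 + (V_1 - 0)/6.8 + (V_1 - 0)/220 = 0
Collecting terms: 0.2016 × V_1 = 0.5  =>  V_1 = 2.48 V
V_th = V_1 - V_2 = 2.48 - 0 = 2.48 V
Step 2 — R_th: zero the source — replace V1 by a short circuit (node 2 merges into node 0) — and find the resistance seen between A (node 1) and B (node 0).
Reduce the network between node 1 (A) and node 0 (B) by series/parallel combination:
  Rp1 = R1 ‖ R2 ‖ R3 (parallel, all between nodes 0 and 1) = 1/(1/20 + 1/6.8 + 1/220) = 4.96 Ω
R_th = 4.96 Ω
I_n = V_th/R_th = 2.48/4.96 = 0.5 A, and R_n = R_th = 4.96 Ω

Final answer: I_n = 0.5 A, R_n = 4.96 Ω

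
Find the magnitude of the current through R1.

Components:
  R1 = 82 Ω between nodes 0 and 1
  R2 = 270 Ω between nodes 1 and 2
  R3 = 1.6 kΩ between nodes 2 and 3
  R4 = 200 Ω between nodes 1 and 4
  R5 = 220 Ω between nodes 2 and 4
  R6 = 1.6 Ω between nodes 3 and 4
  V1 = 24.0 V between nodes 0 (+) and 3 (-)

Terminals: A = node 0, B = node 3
Nodal analysis, taking node 3 as the 0 V reference.
Source V1 fixes V_0 = 24 V.
KCL at each unknown node (sum of currents leaving = 0; resistances in Ω):
  Node 1: (V_1 - 24)/82 + (V_1 - V_2)/270 + (V_1 - V_4)/200 = 0
  Node 2: (V_2 - V_1)/270 + (V_2 - 0)/1600 + (V_2 - V_4)/220 = 0
  Node 4: (V_4 - V_1)/200 + (V_4 - V_2)/220 + (V_4 - 0)/1.6 = 0
Collecting terms (coefficients in siemens):
  0.0209·V_1 - 0.003704·V_2 - 0.005·V_4 = 0.2927
  0.008874·V_2 - 0.003704·V_1 - 0.004545·V_4 = 0
  0.6345·V_4 - 0.005·V_1 - 0.004545·V_2 = 0
Solving these 3 simultaneous equations (Gaussian elimination) gives:
  V_1 = 15.18 V, V_2 = 6.421 V, V_4 = 0.1656 V
I_R1 = (V_0 - V_1)/R1 = (24 - 15.18)/82 = 0.1075 A
|I_R1| = 0.1075 A

Final answer: |I_R1| = 0.1075 A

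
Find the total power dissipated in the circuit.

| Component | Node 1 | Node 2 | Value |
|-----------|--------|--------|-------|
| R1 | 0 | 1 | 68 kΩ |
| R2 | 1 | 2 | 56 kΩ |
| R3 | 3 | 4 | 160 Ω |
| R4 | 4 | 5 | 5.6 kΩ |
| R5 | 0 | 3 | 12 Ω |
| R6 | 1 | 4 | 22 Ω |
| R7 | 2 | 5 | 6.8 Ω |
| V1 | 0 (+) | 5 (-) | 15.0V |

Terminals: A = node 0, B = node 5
Nodal analysis, taking node 5 as the 0 V reference.
Source V1 fixes V_0 = 15 V.
KCL at each unknown node (sum of currents leaving = 0; resistances in Ω):
  Node 1: (V_1 - 15)/68000 + (V_1 - V_2)/56000 + (V_1 - V_4)/22 = 0
  Node 2: (V_2 - V_1)/56000 + (V_2 - 0)/6.8 = 0
  Node 3: (V_3 - V_4)/160 + (V_3 - 15)/12 = 0
  Node 4: (V_4 - V_3)/160 + (V_4 - 0)/5600 + (V_4 - V_1)/22 = 0
Collecting terms (coefficients in siemens):
  0.04549·V_1 - 0.00001786·V_2 - 0.04545·V_4 = 0.0002206
  0.1471·V_2 - 0.00001786·V_1 = 0
  0.08958·V_3 - 0.00625·V_4 = 1.25
  0.05188·V_4 - 0.04545·V_1 - 0.00625·V_3 = 0
Solving these 4 simultaneous equations (Gaussian elimination) gives:
  V_1 = 14.51 V, V_2 = 0.001761 V, V_3 = 14.97 V, V_4 = 14.51 V
Power in each resistor, P = (ΔV)²/R:
  P_R1 = (15 - 14.51)²/68000 = 0.000003596 W
  P_R2 = (14.51 - 0.001761)²/56000 = 0.003756 W
  P_R3 = (14.97 - 14.51)²/160 = 0.001293 W
  P_R4 = (14.51 - 0)²/5600 = 0.0376 W
  P_R5 = (15 - 14.97)²/12 = 0.00009699 W
  P_R6 = (14.51 - 14.51)²/22 = 0.000001394 W
  P_R7 = (0.001761 - 0)²/6.8 = 0.0000004561 W
P_total = P_R1 + P_R2 + P_R3 + P_R4 + P_R5 + P_R6 + P_R7 = 0.04275 W

Final answer: 0.04275 W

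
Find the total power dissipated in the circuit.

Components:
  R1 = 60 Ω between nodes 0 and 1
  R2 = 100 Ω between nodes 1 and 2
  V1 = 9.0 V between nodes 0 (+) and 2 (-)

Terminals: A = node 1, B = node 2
Nodal analysis, taking node 2 as the 0 V reference.
Source V1 fixes V_0 = 9 V.
KCL at each unknown node (sum of currents leaving = 0; resistances in Ω):
  Node 1: (V_1 - 9)/60 + (V_1 - 0)/100 = 0
Collecting terms: 0.02667 × V_1 = 0.15  =>  V_1 = 5.625 V
Power in each resistor, P = (ΔV)²/R:
  P_R1 = (9 - 5.625)²/60 = 0.1898 W
  P_R2 = (5.625 - 0)²/100 = 0.3164 W
P_total = P_R1 + P_R2 = 0.5062 W

Final answer: 0.5062 W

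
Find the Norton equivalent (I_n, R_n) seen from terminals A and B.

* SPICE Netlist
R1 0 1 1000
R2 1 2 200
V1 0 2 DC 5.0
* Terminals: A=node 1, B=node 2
Find the Thévenin equivalent first; then I_n = V_th/R_th and R_n = R_th.
Step 1 — V_th is the open-circuit voltage V_A - V_B (nothing connected across the terminals).
Nodal analysis, taking node 2 as the 0 V reference.
Source V1 fixes V_0 = 5 V.
KCL at each unknown node (sum of currents leaving = 0; resistances in Ω):
  Node 1: (V_1 - 5)/1000 + (V_1 - 0)/200 = 0
Collecting terms: 0.006 × V_1 = 0.005  =>  V_1 = 0.8333 V
V_th = V_1 - V_2 = 0.8333 - 0 = 0.8333 V
Step 2 — R_th: zero the source — replace V1 by a short circuit (node 2 merges into node 0) — and find the resistance seen between A (node 1) and B (node 0).
Reduce the network between node 1 (A) and node 0 (B) by series/parallel combination:
  Rp1 = R1 ‖ R2 (parallel, both between nodes 0 and 1) = 1/(1/1000 + 1/200) = 166.7 Ω
R_th = 166.7 Ω
I_n = V_th/R_th = 0.8333/166.7 = 0.005 A, and R_n = R_th = 166.7 Ω

Final answer: I_n = 0.005 A, R_n = 166.7 Ω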